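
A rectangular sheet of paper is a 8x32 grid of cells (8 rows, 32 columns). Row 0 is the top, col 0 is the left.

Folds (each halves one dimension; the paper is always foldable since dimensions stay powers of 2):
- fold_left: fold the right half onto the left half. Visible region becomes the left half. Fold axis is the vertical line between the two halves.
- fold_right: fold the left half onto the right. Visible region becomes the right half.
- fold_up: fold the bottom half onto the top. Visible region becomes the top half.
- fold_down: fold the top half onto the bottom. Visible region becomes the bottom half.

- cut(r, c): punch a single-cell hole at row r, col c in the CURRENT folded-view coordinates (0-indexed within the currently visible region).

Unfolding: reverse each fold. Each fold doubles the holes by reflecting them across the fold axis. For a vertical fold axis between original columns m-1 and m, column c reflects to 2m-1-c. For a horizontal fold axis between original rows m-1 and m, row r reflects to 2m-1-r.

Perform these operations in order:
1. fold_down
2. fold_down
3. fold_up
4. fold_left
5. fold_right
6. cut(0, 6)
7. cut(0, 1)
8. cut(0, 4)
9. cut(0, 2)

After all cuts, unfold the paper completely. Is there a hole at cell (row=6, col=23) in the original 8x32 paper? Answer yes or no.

Op 1 fold_down: fold axis h@4; visible region now rows[4,8) x cols[0,32) = 4x32
Op 2 fold_down: fold axis h@6; visible region now rows[6,8) x cols[0,32) = 2x32
Op 3 fold_up: fold axis h@7; visible region now rows[6,7) x cols[0,32) = 1x32
Op 4 fold_left: fold axis v@16; visible region now rows[6,7) x cols[0,16) = 1x16
Op 5 fold_right: fold axis v@8; visible region now rows[6,7) x cols[8,16) = 1x8
Op 6 cut(0, 6): punch at orig (6,14); cuts so far [(6, 14)]; region rows[6,7) x cols[8,16) = 1x8
Op 7 cut(0, 1): punch at orig (6,9); cuts so far [(6, 9), (6, 14)]; region rows[6,7) x cols[8,16) = 1x8
Op 8 cut(0, 4): punch at orig (6,12); cuts so far [(6, 9), (6, 12), (6, 14)]; region rows[6,7) x cols[8,16) = 1x8
Op 9 cut(0, 2): punch at orig (6,10); cuts so far [(6, 9), (6, 10), (6, 12), (6, 14)]; region rows[6,7) x cols[8,16) = 1x8
Unfold 1 (reflect across v@8): 8 holes -> [(6, 1), (6, 3), (6, 5), (6, 6), (6, 9), (6, 10), (6, 12), (6, 14)]
Unfold 2 (reflect across v@16): 16 holes -> [(6, 1), (6, 3), (6, 5), (6, 6), (6, 9), (6, 10), (6, 12), (6, 14), (6, 17), (6, 19), (6, 21), (6, 22), (6, 25), (6, 26), (6, 28), (6, 30)]
Unfold 3 (reflect across h@7): 32 holes -> [(6, 1), (6, 3), (6, 5), (6, 6), (6, 9), (6, 10), (6, 12), (6, 14), (6, 17), (6, 19), (6, 21), (6, 22), (6, 25), (6, 26), (6, 28), (6, 30), (7, 1), (7, 3), (7, 5), (7, 6), (7, 9), (7, 10), (7, 12), (7, 14), (7, 17), (7, 19), (7, 21), (7, 22), (7, 25), (7, 26), (7, 28), (7, 30)]
Unfold 4 (reflect across h@6): 64 holes -> [(4, 1), (4, 3), (4, 5), (4, 6), (4, 9), (4, 10), (4, 12), (4, 14), (4, 17), (4, 19), (4, 21), (4, 22), (4, 25), (4, 26), (4, 28), (4, 30), (5, 1), (5, 3), (5, 5), (5, 6), (5, 9), (5, 10), (5, 12), (5, 14), (5, 17), (5, 19), (5, 21), (5, 22), (5, 25), (5, 26), (5, 28), (5, 30), (6, 1), (6, 3), (6, 5), (6, 6), (6, 9), (6, 10), (6, 12), (6, 14), (6, 17), (6, 19), (6, 21), (6, 22), (6, 25), (6, 26), (6, 28), (6, 30), (7, 1), (7, 3), (7, 5), (7, 6), (7, 9), (7, 10), (7, 12), (7, 14), (7, 17), (7, 19), (7, 21), (7, 22), (7, 25), (7, 26), (7, 28), (7, 30)]
Unfold 5 (reflect across h@4): 128 holes -> [(0, 1), (0, 3), (0, 5), (0, 6), (0, 9), (0, 10), (0, 12), (0, 14), (0, 17), (0, 19), (0, 21), (0, 22), (0, 25), (0, 26), (0, 28), (0, 30), (1, 1), (1, 3), (1, 5), (1, 6), (1, 9), (1, 10), (1, 12), (1, 14), (1, 17), (1, 19), (1, 21), (1, 22), (1, 25), (1, 26), (1, 28), (1, 30), (2, 1), (2, 3), (2, 5), (2, 6), (2, 9), (2, 10), (2, 12), (2, 14), (2, 17), (2, 19), (2, 21), (2, 22), (2, 25), (2, 26), (2, 28), (2, 30), (3, 1), (3, 3), (3, 5), (3, 6), (3, 9), (3, 10), (3, 12), (3, 14), (3, 17), (3, 19), (3, 21), (3, 22), (3, 25), (3, 26), (3, 28), (3, 30), (4, 1), (4, 3), (4, 5), (4, 6), (4, 9), (4, 10), (4, 12), (4, 14), (4, 17), (4, 19), (4, 21), (4, 22), (4, 25), (4, 26), (4, 28), (4, 30), (5, 1), (5, 3), (5, 5), (5, 6), (5, 9), (5, 10), (5, 12), (5, 14), (5, 17), (5, 19), (5, 21), (5, 22), (5, 25), (5, 26), (5, 28), (5, 30), (6, 1), (6, 3), (6, 5), (6, 6), (6, 9), (6, 10), (6, 12), (6, 14), (6, 17), (6, 19), (6, 21), (6, 22), (6, 25), (6, 26), (6, 28), (6, 30), (7, 1), (7, 3), (7, 5), (7, 6), (7, 9), (7, 10), (7, 12), (7, 14), (7, 17), (7, 19), (7, 21), (7, 22), (7, 25), (7, 26), (7, 28), (7, 30)]
Holes: [(0, 1), (0, 3), (0, 5), (0, 6), (0, 9), (0, 10), (0, 12), (0, 14), (0, 17), (0, 19), (0, 21), (0, 22), (0, 25), (0, 26), (0, 28), (0, 30), (1, 1), (1, 3), (1, 5), (1, 6), (1, 9), (1, 10), (1, 12), (1, 14), (1, 17), (1, 19), (1, 21), (1, 22), (1, 25), (1, 26), (1, 28), (1, 30), (2, 1), (2, 3), (2, 5), (2, 6), (2, 9), (2, 10), (2, 12), (2, 14), (2, 17), (2, 19), (2, 21), (2, 22), (2, 25), (2, 26), (2, 28), (2, 30), (3, 1), (3, 3), (3, 5), (3, 6), (3, 9), (3, 10), (3, 12), (3, 14), (3, 17), (3, 19), (3, 21), (3, 22), (3, 25), (3, 26), (3, 28), (3, 30), (4, 1), (4, 3), (4, 5), (4, 6), (4, 9), (4, 10), (4, 12), (4, 14), (4, 17), (4, 19), (4, 21), (4, 22), (4, 25), (4, 26), (4, 28), (4, 30), (5, 1), (5, 3), (5, 5), (5, 6), (5, 9), (5, 10), (5, 12), (5, 14), (5, 17), (5, 19), (5, 21), (5, 22), (5, 25), (5, 26), (5, 28), (5, 30), (6, 1), (6, 3), (6, 5), (6, 6), (6, 9), (6, 10), (6, 12), (6, 14), (6, 17), (6, 19), (6, 21), (6, 22), (6, 25), (6, 26), (6, 28), (6, 30), (7, 1), (7, 3), (7, 5), (7, 6), (7, 9), (7, 10), (7, 12), (7, 14), (7, 17), (7, 19), (7, 21), (7, 22), (7, 25), (7, 26), (7, 28), (7, 30)]

Answer: no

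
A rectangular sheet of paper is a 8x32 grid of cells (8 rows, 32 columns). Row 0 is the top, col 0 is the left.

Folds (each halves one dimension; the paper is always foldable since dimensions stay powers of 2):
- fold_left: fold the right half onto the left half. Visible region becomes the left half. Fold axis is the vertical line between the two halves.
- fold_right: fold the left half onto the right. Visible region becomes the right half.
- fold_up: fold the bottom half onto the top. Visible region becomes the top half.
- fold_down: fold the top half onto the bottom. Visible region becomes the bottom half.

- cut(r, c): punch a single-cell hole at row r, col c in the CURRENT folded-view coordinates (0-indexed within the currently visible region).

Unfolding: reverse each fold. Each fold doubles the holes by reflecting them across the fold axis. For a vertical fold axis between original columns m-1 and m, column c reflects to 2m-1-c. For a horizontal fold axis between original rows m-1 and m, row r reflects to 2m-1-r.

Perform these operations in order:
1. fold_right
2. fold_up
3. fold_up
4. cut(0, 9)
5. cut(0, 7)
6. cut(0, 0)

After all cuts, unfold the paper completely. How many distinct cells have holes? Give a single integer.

Op 1 fold_right: fold axis v@16; visible region now rows[0,8) x cols[16,32) = 8x16
Op 2 fold_up: fold axis h@4; visible region now rows[0,4) x cols[16,32) = 4x16
Op 3 fold_up: fold axis h@2; visible region now rows[0,2) x cols[16,32) = 2x16
Op 4 cut(0, 9): punch at orig (0,25); cuts so far [(0, 25)]; region rows[0,2) x cols[16,32) = 2x16
Op 5 cut(0, 7): punch at orig (0,23); cuts so far [(0, 23), (0, 25)]; region rows[0,2) x cols[16,32) = 2x16
Op 6 cut(0, 0): punch at orig (0,16); cuts so far [(0, 16), (0, 23), (0, 25)]; region rows[0,2) x cols[16,32) = 2x16
Unfold 1 (reflect across h@2): 6 holes -> [(0, 16), (0, 23), (0, 25), (3, 16), (3, 23), (3, 25)]
Unfold 2 (reflect across h@4): 12 holes -> [(0, 16), (0, 23), (0, 25), (3, 16), (3, 23), (3, 25), (4, 16), (4, 23), (4, 25), (7, 16), (7, 23), (7, 25)]
Unfold 3 (reflect across v@16): 24 holes -> [(0, 6), (0, 8), (0, 15), (0, 16), (0, 23), (0, 25), (3, 6), (3, 8), (3, 15), (3, 16), (3, 23), (3, 25), (4, 6), (4, 8), (4, 15), (4, 16), (4, 23), (4, 25), (7, 6), (7, 8), (7, 15), (7, 16), (7, 23), (7, 25)]

Answer: 24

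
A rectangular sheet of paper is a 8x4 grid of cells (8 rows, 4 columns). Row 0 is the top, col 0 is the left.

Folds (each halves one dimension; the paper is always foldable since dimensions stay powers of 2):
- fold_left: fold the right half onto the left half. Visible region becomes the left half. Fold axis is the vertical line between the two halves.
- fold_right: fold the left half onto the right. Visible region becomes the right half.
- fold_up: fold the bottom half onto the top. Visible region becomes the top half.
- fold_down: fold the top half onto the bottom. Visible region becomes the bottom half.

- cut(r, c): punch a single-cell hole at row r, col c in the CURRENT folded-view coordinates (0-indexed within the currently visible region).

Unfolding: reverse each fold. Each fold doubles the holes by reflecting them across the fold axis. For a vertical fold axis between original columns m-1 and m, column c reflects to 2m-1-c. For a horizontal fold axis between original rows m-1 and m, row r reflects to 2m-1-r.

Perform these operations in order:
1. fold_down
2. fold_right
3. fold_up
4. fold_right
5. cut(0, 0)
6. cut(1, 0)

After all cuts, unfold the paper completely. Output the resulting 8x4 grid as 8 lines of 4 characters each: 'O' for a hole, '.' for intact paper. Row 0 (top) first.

Answer: OOOO
OOOO
OOOO
OOOO
OOOO
OOOO
OOOO
OOOO

Derivation:
Op 1 fold_down: fold axis h@4; visible region now rows[4,8) x cols[0,4) = 4x4
Op 2 fold_right: fold axis v@2; visible region now rows[4,8) x cols[2,4) = 4x2
Op 3 fold_up: fold axis h@6; visible region now rows[4,6) x cols[2,4) = 2x2
Op 4 fold_right: fold axis v@3; visible region now rows[4,6) x cols[3,4) = 2x1
Op 5 cut(0, 0): punch at orig (4,3); cuts so far [(4, 3)]; region rows[4,6) x cols[3,4) = 2x1
Op 6 cut(1, 0): punch at orig (5,3); cuts so far [(4, 3), (5, 3)]; region rows[4,6) x cols[3,4) = 2x1
Unfold 1 (reflect across v@3): 4 holes -> [(4, 2), (4, 3), (5, 2), (5, 3)]
Unfold 2 (reflect across h@6): 8 holes -> [(4, 2), (4, 3), (5, 2), (5, 3), (6, 2), (6, 3), (7, 2), (7, 3)]
Unfold 3 (reflect across v@2): 16 holes -> [(4, 0), (4, 1), (4, 2), (4, 3), (5, 0), (5, 1), (5, 2), (5, 3), (6, 0), (6, 1), (6, 2), (6, 3), (7, 0), (7, 1), (7, 2), (7, 3)]
Unfold 4 (reflect across h@4): 32 holes -> [(0, 0), (0, 1), (0, 2), (0, 3), (1, 0), (1, 1), (1, 2), (1, 3), (2, 0), (2, 1), (2, 2), (2, 3), (3, 0), (3, 1), (3, 2), (3, 3), (4, 0), (4, 1), (4, 2), (4, 3), (5, 0), (5, 1), (5, 2), (5, 3), (6, 0), (6, 1), (6, 2), (6, 3), (7, 0), (7, 1), (7, 2), (7, 3)]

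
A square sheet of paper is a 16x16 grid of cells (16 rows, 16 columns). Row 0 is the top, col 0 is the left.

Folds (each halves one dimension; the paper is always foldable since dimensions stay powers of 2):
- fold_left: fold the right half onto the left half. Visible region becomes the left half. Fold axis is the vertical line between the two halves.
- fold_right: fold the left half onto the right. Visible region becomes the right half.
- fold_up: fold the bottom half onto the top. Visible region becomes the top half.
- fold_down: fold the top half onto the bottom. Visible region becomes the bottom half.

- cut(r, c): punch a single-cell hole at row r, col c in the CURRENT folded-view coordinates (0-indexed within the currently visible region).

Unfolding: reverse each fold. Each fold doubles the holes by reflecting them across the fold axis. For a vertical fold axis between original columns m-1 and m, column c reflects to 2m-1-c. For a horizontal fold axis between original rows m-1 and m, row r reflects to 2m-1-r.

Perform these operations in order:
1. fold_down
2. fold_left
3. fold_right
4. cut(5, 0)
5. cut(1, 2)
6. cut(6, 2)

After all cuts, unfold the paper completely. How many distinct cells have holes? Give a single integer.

Op 1 fold_down: fold axis h@8; visible region now rows[8,16) x cols[0,16) = 8x16
Op 2 fold_left: fold axis v@8; visible region now rows[8,16) x cols[0,8) = 8x8
Op 3 fold_right: fold axis v@4; visible region now rows[8,16) x cols[4,8) = 8x4
Op 4 cut(5, 0): punch at orig (13,4); cuts so far [(13, 4)]; region rows[8,16) x cols[4,8) = 8x4
Op 5 cut(1, 2): punch at orig (9,6); cuts so far [(9, 6), (13, 4)]; region rows[8,16) x cols[4,8) = 8x4
Op 6 cut(6, 2): punch at orig (14,6); cuts so far [(9, 6), (13, 4), (14, 6)]; region rows[8,16) x cols[4,8) = 8x4
Unfold 1 (reflect across v@4): 6 holes -> [(9, 1), (9, 6), (13, 3), (13, 4), (14, 1), (14, 6)]
Unfold 2 (reflect across v@8): 12 holes -> [(9, 1), (9, 6), (9, 9), (9, 14), (13, 3), (13, 4), (13, 11), (13, 12), (14, 1), (14, 6), (14, 9), (14, 14)]
Unfold 3 (reflect across h@8): 24 holes -> [(1, 1), (1, 6), (1, 9), (1, 14), (2, 3), (2, 4), (2, 11), (2, 12), (6, 1), (6, 6), (6, 9), (6, 14), (9, 1), (9, 6), (9, 9), (9, 14), (13, 3), (13, 4), (13, 11), (13, 12), (14, 1), (14, 6), (14, 9), (14, 14)]

Answer: 24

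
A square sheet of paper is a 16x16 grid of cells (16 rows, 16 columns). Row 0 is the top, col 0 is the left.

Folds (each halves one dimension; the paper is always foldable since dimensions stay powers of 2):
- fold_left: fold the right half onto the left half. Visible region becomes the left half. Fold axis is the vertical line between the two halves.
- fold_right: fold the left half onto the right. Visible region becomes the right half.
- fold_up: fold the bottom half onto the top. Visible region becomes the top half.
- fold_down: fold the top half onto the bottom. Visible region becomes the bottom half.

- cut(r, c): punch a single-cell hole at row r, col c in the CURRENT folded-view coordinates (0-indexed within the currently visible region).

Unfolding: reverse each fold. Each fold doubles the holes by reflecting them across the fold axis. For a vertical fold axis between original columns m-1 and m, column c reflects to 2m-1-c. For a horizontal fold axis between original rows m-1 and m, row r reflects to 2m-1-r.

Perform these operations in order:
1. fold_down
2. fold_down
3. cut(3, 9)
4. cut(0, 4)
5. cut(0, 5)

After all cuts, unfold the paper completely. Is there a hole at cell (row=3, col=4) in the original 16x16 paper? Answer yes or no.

Op 1 fold_down: fold axis h@8; visible region now rows[8,16) x cols[0,16) = 8x16
Op 2 fold_down: fold axis h@12; visible region now rows[12,16) x cols[0,16) = 4x16
Op 3 cut(3, 9): punch at orig (15,9); cuts so far [(15, 9)]; region rows[12,16) x cols[0,16) = 4x16
Op 4 cut(0, 4): punch at orig (12,4); cuts so far [(12, 4), (15, 9)]; region rows[12,16) x cols[0,16) = 4x16
Op 5 cut(0, 5): punch at orig (12,5); cuts so far [(12, 4), (12, 5), (15, 9)]; region rows[12,16) x cols[0,16) = 4x16
Unfold 1 (reflect across h@12): 6 holes -> [(8, 9), (11, 4), (11, 5), (12, 4), (12, 5), (15, 9)]
Unfold 2 (reflect across h@8): 12 holes -> [(0, 9), (3, 4), (3, 5), (4, 4), (4, 5), (7, 9), (8, 9), (11, 4), (11, 5), (12, 4), (12, 5), (15, 9)]
Holes: [(0, 9), (3, 4), (3, 5), (4, 4), (4, 5), (7, 9), (8, 9), (11, 4), (11, 5), (12, 4), (12, 5), (15, 9)]

Answer: yes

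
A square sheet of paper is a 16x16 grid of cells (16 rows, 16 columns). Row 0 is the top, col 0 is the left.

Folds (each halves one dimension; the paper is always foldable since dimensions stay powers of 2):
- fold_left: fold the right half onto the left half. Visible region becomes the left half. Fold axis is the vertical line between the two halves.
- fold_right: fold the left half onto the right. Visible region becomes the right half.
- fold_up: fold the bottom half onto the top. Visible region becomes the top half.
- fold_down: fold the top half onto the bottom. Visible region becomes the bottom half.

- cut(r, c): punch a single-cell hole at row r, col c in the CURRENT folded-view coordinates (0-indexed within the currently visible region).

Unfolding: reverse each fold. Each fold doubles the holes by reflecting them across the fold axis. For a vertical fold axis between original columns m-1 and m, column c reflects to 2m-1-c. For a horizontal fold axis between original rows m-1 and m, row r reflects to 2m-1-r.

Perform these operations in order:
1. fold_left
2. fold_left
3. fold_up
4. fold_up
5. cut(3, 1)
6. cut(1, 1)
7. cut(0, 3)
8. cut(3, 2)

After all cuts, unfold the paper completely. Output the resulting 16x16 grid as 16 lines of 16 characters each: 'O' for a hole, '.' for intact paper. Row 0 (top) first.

Answer: ...OO......OO...
.O....O..O....O.
................
.OO..OO..OO..OO.
.OO..OO..OO..OO.
................
.O....O..O....O.
...OO......OO...
...OO......OO...
.O....O..O....O.
................
.OO..OO..OO..OO.
.OO..OO..OO..OO.
................
.O....O..O....O.
...OO......OO...

Derivation:
Op 1 fold_left: fold axis v@8; visible region now rows[0,16) x cols[0,8) = 16x8
Op 2 fold_left: fold axis v@4; visible region now rows[0,16) x cols[0,4) = 16x4
Op 3 fold_up: fold axis h@8; visible region now rows[0,8) x cols[0,4) = 8x4
Op 4 fold_up: fold axis h@4; visible region now rows[0,4) x cols[0,4) = 4x4
Op 5 cut(3, 1): punch at orig (3,1); cuts so far [(3, 1)]; region rows[0,4) x cols[0,4) = 4x4
Op 6 cut(1, 1): punch at orig (1,1); cuts so far [(1, 1), (3, 1)]; region rows[0,4) x cols[0,4) = 4x4
Op 7 cut(0, 3): punch at orig (0,3); cuts so far [(0, 3), (1, 1), (3, 1)]; region rows[0,4) x cols[0,4) = 4x4
Op 8 cut(3, 2): punch at orig (3,2); cuts so far [(0, 3), (1, 1), (3, 1), (3, 2)]; region rows[0,4) x cols[0,4) = 4x4
Unfold 1 (reflect across h@4): 8 holes -> [(0, 3), (1, 1), (3, 1), (3, 2), (4, 1), (4, 2), (6, 1), (7, 3)]
Unfold 2 (reflect across h@8): 16 holes -> [(0, 3), (1, 1), (3, 1), (3, 2), (4, 1), (4, 2), (6, 1), (7, 3), (8, 3), (9, 1), (11, 1), (11, 2), (12, 1), (12, 2), (14, 1), (15, 3)]
Unfold 3 (reflect across v@4): 32 holes -> [(0, 3), (0, 4), (1, 1), (1, 6), (3, 1), (3, 2), (3, 5), (3, 6), (4, 1), (4, 2), (4, 5), (4, 6), (6, 1), (6, 6), (7, 3), (7, 4), (8, 3), (8, 4), (9, 1), (9, 6), (11, 1), (11, 2), (11, 5), (11, 6), (12, 1), (12, 2), (12, 5), (12, 6), (14, 1), (14, 6), (15, 3), (15, 4)]
Unfold 4 (reflect across v@8): 64 holes -> [(0, 3), (0, 4), (0, 11), (0, 12), (1, 1), (1, 6), (1, 9), (1, 14), (3, 1), (3, 2), (3, 5), (3, 6), (3, 9), (3, 10), (3, 13), (3, 14), (4, 1), (4, 2), (4, 5), (4, 6), (4, 9), (4, 10), (4, 13), (4, 14), (6, 1), (6, 6), (6, 9), (6, 14), (7, 3), (7, 4), (7, 11), (7, 12), (8, 3), (8, 4), (8, 11), (8, 12), (9, 1), (9, 6), (9, 9), (9, 14), (11, 1), (11, 2), (11, 5), (11, 6), (11, 9), (11, 10), (11, 13), (11, 14), (12, 1), (12, 2), (12, 5), (12, 6), (12, 9), (12, 10), (12, 13), (12, 14), (14, 1), (14, 6), (14, 9), (14, 14), (15, 3), (15, 4), (15, 11), (15, 12)]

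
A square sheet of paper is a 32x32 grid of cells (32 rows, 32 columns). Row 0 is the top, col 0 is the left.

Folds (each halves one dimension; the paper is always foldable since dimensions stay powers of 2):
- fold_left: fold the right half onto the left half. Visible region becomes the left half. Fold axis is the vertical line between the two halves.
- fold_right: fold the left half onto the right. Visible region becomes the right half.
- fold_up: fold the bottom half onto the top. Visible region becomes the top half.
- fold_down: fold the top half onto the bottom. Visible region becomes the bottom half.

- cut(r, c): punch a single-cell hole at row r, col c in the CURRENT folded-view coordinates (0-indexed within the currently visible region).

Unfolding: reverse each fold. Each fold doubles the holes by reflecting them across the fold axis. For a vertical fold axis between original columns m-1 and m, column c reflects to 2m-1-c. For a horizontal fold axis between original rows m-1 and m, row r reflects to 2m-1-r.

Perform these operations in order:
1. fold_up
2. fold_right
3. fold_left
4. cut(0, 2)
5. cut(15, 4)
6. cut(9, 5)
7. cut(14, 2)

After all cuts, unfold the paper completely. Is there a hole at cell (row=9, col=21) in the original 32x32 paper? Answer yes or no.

Op 1 fold_up: fold axis h@16; visible region now rows[0,16) x cols[0,32) = 16x32
Op 2 fold_right: fold axis v@16; visible region now rows[0,16) x cols[16,32) = 16x16
Op 3 fold_left: fold axis v@24; visible region now rows[0,16) x cols[16,24) = 16x8
Op 4 cut(0, 2): punch at orig (0,18); cuts so far [(0, 18)]; region rows[0,16) x cols[16,24) = 16x8
Op 5 cut(15, 4): punch at orig (15,20); cuts so far [(0, 18), (15, 20)]; region rows[0,16) x cols[16,24) = 16x8
Op 6 cut(9, 5): punch at orig (9,21); cuts so far [(0, 18), (9, 21), (15, 20)]; region rows[0,16) x cols[16,24) = 16x8
Op 7 cut(14, 2): punch at orig (14,18); cuts so far [(0, 18), (9, 21), (14, 18), (15, 20)]; region rows[0,16) x cols[16,24) = 16x8
Unfold 1 (reflect across v@24): 8 holes -> [(0, 18), (0, 29), (9, 21), (9, 26), (14, 18), (14, 29), (15, 20), (15, 27)]
Unfold 2 (reflect across v@16): 16 holes -> [(0, 2), (0, 13), (0, 18), (0, 29), (9, 5), (9, 10), (9, 21), (9, 26), (14, 2), (14, 13), (14, 18), (14, 29), (15, 4), (15, 11), (15, 20), (15, 27)]
Unfold 3 (reflect across h@16): 32 holes -> [(0, 2), (0, 13), (0, 18), (0, 29), (9, 5), (9, 10), (9, 21), (9, 26), (14, 2), (14, 13), (14, 18), (14, 29), (15, 4), (15, 11), (15, 20), (15, 27), (16, 4), (16, 11), (16, 20), (16, 27), (17, 2), (17, 13), (17, 18), (17, 29), (22, 5), (22, 10), (22, 21), (22, 26), (31, 2), (31, 13), (31, 18), (31, 29)]
Holes: [(0, 2), (0, 13), (0, 18), (0, 29), (9, 5), (9, 10), (9, 21), (9, 26), (14, 2), (14, 13), (14, 18), (14, 29), (15, 4), (15, 11), (15, 20), (15, 27), (16, 4), (16, 11), (16, 20), (16, 27), (17, 2), (17, 13), (17, 18), (17, 29), (22, 5), (22, 10), (22, 21), (22, 26), (31, 2), (31, 13), (31, 18), (31, 29)]

Answer: yes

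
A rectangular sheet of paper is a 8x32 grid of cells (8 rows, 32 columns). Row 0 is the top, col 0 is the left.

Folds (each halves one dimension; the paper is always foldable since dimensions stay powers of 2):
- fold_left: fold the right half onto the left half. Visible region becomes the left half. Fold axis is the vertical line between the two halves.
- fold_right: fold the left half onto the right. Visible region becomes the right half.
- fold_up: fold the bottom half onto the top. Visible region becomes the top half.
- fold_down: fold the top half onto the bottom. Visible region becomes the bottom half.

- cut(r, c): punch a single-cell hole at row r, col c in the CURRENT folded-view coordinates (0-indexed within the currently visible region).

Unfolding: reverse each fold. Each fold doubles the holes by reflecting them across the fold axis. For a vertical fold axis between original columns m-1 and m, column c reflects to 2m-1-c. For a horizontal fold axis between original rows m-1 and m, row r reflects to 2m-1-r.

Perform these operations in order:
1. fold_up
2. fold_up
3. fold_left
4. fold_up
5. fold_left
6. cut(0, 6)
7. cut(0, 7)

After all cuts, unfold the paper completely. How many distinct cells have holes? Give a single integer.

Answer: 64

Derivation:
Op 1 fold_up: fold axis h@4; visible region now rows[0,4) x cols[0,32) = 4x32
Op 2 fold_up: fold axis h@2; visible region now rows[0,2) x cols[0,32) = 2x32
Op 3 fold_left: fold axis v@16; visible region now rows[0,2) x cols[0,16) = 2x16
Op 4 fold_up: fold axis h@1; visible region now rows[0,1) x cols[0,16) = 1x16
Op 5 fold_left: fold axis v@8; visible region now rows[0,1) x cols[0,8) = 1x8
Op 6 cut(0, 6): punch at orig (0,6); cuts so far [(0, 6)]; region rows[0,1) x cols[0,8) = 1x8
Op 7 cut(0, 7): punch at orig (0,7); cuts so far [(0, 6), (0, 7)]; region rows[0,1) x cols[0,8) = 1x8
Unfold 1 (reflect across v@8): 4 holes -> [(0, 6), (0, 7), (0, 8), (0, 9)]
Unfold 2 (reflect across h@1): 8 holes -> [(0, 6), (0, 7), (0, 8), (0, 9), (1, 6), (1, 7), (1, 8), (1, 9)]
Unfold 3 (reflect across v@16): 16 holes -> [(0, 6), (0, 7), (0, 8), (0, 9), (0, 22), (0, 23), (0, 24), (0, 25), (1, 6), (1, 7), (1, 8), (1, 9), (1, 22), (1, 23), (1, 24), (1, 25)]
Unfold 4 (reflect across h@2): 32 holes -> [(0, 6), (0, 7), (0, 8), (0, 9), (0, 22), (0, 23), (0, 24), (0, 25), (1, 6), (1, 7), (1, 8), (1, 9), (1, 22), (1, 23), (1, 24), (1, 25), (2, 6), (2, 7), (2, 8), (2, 9), (2, 22), (2, 23), (2, 24), (2, 25), (3, 6), (3, 7), (3, 8), (3, 9), (3, 22), (3, 23), (3, 24), (3, 25)]
Unfold 5 (reflect across h@4): 64 holes -> [(0, 6), (0, 7), (0, 8), (0, 9), (0, 22), (0, 23), (0, 24), (0, 25), (1, 6), (1, 7), (1, 8), (1, 9), (1, 22), (1, 23), (1, 24), (1, 25), (2, 6), (2, 7), (2, 8), (2, 9), (2, 22), (2, 23), (2, 24), (2, 25), (3, 6), (3, 7), (3, 8), (3, 9), (3, 22), (3, 23), (3, 24), (3, 25), (4, 6), (4, 7), (4, 8), (4, 9), (4, 22), (4, 23), (4, 24), (4, 25), (5, 6), (5, 7), (5, 8), (5, 9), (5, 22), (5, 23), (5, 24), (5, 25), (6, 6), (6, 7), (6, 8), (6, 9), (6, 22), (6, 23), (6, 24), (6, 25), (7, 6), (7, 7), (7, 8), (7, 9), (7, 22), (7, 23), (7, 24), (7, 25)]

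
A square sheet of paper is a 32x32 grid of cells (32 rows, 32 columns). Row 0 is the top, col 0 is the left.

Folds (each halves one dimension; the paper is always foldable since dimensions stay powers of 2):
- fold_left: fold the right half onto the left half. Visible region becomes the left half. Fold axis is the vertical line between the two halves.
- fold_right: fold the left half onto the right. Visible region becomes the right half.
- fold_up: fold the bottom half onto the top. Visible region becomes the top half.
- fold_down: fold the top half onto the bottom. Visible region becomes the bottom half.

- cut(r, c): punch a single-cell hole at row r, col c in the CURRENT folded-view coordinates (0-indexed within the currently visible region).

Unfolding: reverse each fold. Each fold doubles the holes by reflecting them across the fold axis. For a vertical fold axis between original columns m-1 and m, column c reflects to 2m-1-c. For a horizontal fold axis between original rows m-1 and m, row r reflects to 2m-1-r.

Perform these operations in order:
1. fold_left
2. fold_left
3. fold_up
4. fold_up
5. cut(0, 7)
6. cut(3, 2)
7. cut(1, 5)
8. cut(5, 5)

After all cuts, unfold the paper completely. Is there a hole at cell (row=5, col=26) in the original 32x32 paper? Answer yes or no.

Op 1 fold_left: fold axis v@16; visible region now rows[0,32) x cols[0,16) = 32x16
Op 2 fold_left: fold axis v@8; visible region now rows[0,32) x cols[0,8) = 32x8
Op 3 fold_up: fold axis h@16; visible region now rows[0,16) x cols[0,8) = 16x8
Op 4 fold_up: fold axis h@8; visible region now rows[0,8) x cols[0,8) = 8x8
Op 5 cut(0, 7): punch at orig (0,7); cuts so far [(0, 7)]; region rows[0,8) x cols[0,8) = 8x8
Op 6 cut(3, 2): punch at orig (3,2); cuts so far [(0, 7), (3, 2)]; region rows[0,8) x cols[0,8) = 8x8
Op 7 cut(1, 5): punch at orig (1,5); cuts so far [(0, 7), (1, 5), (3, 2)]; region rows[0,8) x cols[0,8) = 8x8
Op 8 cut(5, 5): punch at orig (5,5); cuts so far [(0, 7), (1, 5), (3, 2), (5, 5)]; region rows[0,8) x cols[0,8) = 8x8
Unfold 1 (reflect across h@8): 8 holes -> [(0, 7), (1, 5), (3, 2), (5, 5), (10, 5), (12, 2), (14, 5), (15, 7)]
Unfold 2 (reflect across h@16): 16 holes -> [(0, 7), (1, 5), (3, 2), (5, 5), (10, 5), (12, 2), (14, 5), (15, 7), (16, 7), (17, 5), (19, 2), (21, 5), (26, 5), (28, 2), (30, 5), (31, 7)]
Unfold 3 (reflect across v@8): 32 holes -> [(0, 7), (0, 8), (1, 5), (1, 10), (3, 2), (3, 13), (5, 5), (5, 10), (10, 5), (10, 10), (12, 2), (12, 13), (14, 5), (14, 10), (15, 7), (15, 8), (16, 7), (16, 8), (17, 5), (17, 10), (19, 2), (19, 13), (21, 5), (21, 10), (26, 5), (26, 10), (28, 2), (28, 13), (30, 5), (30, 10), (31, 7), (31, 8)]
Unfold 4 (reflect across v@16): 64 holes -> [(0, 7), (0, 8), (0, 23), (0, 24), (1, 5), (1, 10), (1, 21), (1, 26), (3, 2), (3, 13), (3, 18), (3, 29), (5, 5), (5, 10), (5, 21), (5, 26), (10, 5), (10, 10), (10, 21), (10, 26), (12, 2), (12, 13), (12, 18), (12, 29), (14, 5), (14, 10), (14, 21), (14, 26), (15, 7), (15, 8), (15, 23), (15, 24), (16, 7), (16, 8), (16, 23), (16, 24), (17, 5), (17, 10), (17, 21), (17, 26), (19, 2), (19, 13), (19, 18), (19, 29), (21, 5), (21, 10), (21, 21), (21, 26), (26, 5), (26, 10), (26, 21), (26, 26), (28, 2), (28, 13), (28, 18), (28, 29), (30, 5), (30, 10), (30, 21), (30, 26), (31, 7), (31, 8), (31, 23), (31, 24)]
Holes: [(0, 7), (0, 8), (0, 23), (0, 24), (1, 5), (1, 10), (1, 21), (1, 26), (3, 2), (3, 13), (3, 18), (3, 29), (5, 5), (5, 10), (5, 21), (5, 26), (10, 5), (10, 10), (10, 21), (10, 26), (12, 2), (12, 13), (12, 18), (12, 29), (14, 5), (14, 10), (14, 21), (14, 26), (15, 7), (15, 8), (15, 23), (15, 24), (16, 7), (16, 8), (16, 23), (16, 24), (17, 5), (17, 10), (17, 21), (17, 26), (19, 2), (19, 13), (19, 18), (19, 29), (21, 5), (21, 10), (21, 21), (21, 26), (26, 5), (26, 10), (26, 21), (26, 26), (28, 2), (28, 13), (28, 18), (28, 29), (30, 5), (30, 10), (30, 21), (30, 26), (31, 7), (31, 8), (31, 23), (31, 24)]

Answer: yes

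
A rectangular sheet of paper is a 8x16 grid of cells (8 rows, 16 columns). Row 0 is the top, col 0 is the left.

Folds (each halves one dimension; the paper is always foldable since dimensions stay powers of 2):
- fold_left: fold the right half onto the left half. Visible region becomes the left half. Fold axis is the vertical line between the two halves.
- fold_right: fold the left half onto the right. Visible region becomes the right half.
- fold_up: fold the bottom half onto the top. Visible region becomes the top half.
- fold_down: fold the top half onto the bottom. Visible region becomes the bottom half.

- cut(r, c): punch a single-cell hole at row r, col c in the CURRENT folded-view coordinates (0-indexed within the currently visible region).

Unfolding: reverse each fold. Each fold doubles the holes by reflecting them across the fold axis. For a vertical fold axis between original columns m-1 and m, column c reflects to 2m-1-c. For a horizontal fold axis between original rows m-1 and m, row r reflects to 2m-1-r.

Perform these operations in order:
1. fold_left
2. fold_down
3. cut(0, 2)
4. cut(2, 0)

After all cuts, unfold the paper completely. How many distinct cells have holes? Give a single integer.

Answer: 8

Derivation:
Op 1 fold_left: fold axis v@8; visible region now rows[0,8) x cols[0,8) = 8x8
Op 2 fold_down: fold axis h@4; visible region now rows[4,8) x cols[0,8) = 4x8
Op 3 cut(0, 2): punch at orig (4,2); cuts so far [(4, 2)]; region rows[4,8) x cols[0,8) = 4x8
Op 4 cut(2, 0): punch at orig (6,0); cuts so far [(4, 2), (6, 0)]; region rows[4,8) x cols[0,8) = 4x8
Unfold 1 (reflect across h@4): 4 holes -> [(1, 0), (3, 2), (4, 2), (6, 0)]
Unfold 2 (reflect across v@8): 8 holes -> [(1, 0), (1, 15), (3, 2), (3, 13), (4, 2), (4, 13), (6, 0), (6, 15)]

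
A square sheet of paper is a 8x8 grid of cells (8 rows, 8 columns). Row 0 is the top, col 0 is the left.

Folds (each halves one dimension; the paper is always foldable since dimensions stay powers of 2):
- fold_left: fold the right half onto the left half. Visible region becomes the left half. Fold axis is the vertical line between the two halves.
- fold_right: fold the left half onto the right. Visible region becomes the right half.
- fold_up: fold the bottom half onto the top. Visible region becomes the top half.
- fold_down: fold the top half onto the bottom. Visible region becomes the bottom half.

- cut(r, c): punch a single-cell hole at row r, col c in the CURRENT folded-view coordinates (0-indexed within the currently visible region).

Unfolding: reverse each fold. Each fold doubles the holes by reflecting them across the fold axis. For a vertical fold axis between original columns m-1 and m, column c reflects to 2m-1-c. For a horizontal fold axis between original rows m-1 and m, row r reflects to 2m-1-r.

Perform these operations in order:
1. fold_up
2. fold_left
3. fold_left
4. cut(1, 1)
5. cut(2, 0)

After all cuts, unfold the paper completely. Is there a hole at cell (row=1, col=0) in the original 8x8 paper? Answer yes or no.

Answer: no

Derivation:
Op 1 fold_up: fold axis h@4; visible region now rows[0,4) x cols[0,8) = 4x8
Op 2 fold_left: fold axis v@4; visible region now rows[0,4) x cols[0,4) = 4x4
Op 3 fold_left: fold axis v@2; visible region now rows[0,4) x cols[0,2) = 4x2
Op 4 cut(1, 1): punch at orig (1,1); cuts so far [(1, 1)]; region rows[0,4) x cols[0,2) = 4x2
Op 5 cut(2, 0): punch at orig (2,0); cuts so far [(1, 1), (2, 0)]; region rows[0,4) x cols[0,2) = 4x2
Unfold 1 (reflect across v@2): 4 holes -> [(1, 1), (1, 2), (2, 0), (2, 3)]
Unfold 2 (reflect across v@4): 8 holes -> [(1, 1), (1, 2), (1, 5), (1, 6), (2, 0), (2, 3), (2, 4), (2, 7)]
Unfold 3 (reflect across h@4): 16 holes -> [(1, 1), (1, 2), (1, 5), (1, 6), (2, 0), (2, 3), (2, 4), (2, 7), (5, 0), (5, 3), (5, 4), (5, 7), (6, 1), (6, 2), (6, 5), (6, 6)]
Holes: [(1, 1), (1, 2), (1, 5), (1, 6), (2, 0), (2, 3), (2, 4), (2, 7), (5, 0), (5, 3), (5, 4), (5, 7), (6, 1), (6, 2), (6, 5), (6, 6)]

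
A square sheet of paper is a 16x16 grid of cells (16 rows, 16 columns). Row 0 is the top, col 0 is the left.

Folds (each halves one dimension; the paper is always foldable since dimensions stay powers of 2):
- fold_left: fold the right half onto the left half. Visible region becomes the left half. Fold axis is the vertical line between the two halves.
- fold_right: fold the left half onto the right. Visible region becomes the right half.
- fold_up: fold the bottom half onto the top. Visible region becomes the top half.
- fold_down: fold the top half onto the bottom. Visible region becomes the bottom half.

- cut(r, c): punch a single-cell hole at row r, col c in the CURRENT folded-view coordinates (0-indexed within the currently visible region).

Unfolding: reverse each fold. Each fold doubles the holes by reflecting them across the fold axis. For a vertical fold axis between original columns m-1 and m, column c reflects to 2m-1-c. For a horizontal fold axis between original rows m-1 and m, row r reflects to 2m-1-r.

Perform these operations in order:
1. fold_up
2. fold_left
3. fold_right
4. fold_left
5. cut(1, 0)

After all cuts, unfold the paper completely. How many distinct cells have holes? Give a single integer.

Answer: 16

Derivation:
Op 1 fold_up: fold axis h@8; visible region now rows[0,8) x cols[0,16) = 8x16
Op 2 fold_left: fold axis v@8; visible region now rows[0,8) x cols[0,8) = 8x8
Op 3 fold_right: fold axis v@4; visible region now rows[0,8) x cols[4,8) = 8x4
Op 4 fold_left: fold axis v@6; visible region now rows[0,8) x cols[4,6) = 8x2
Op 5 cut(1, 0): punch at orig (1,4); cuts so far [(1, 4)]; region rows[0,8) x cols[4,6) = 8x2
Unfold 1 (reflect across v@6): 2 holes -> [(1, 4), (1, 7)]
Unfold 2 (reflect across v@4): 4 holes -> [(1, 0), (1, 3), (1, 4), (1, 7)]
Unfold 3 (reflect across v@8): 8 holes -> [(1, 0), (1, 3), (1, 4), (1, 7), (1, 8), (1, 11), (1, 12), (1, 15)]
Unfold 4 (reflect across h@8): 16 holes -> [(1, 0), (1, 3), (1, 4), (1, 7), (1, 8), (1, 11), (1, 12), (1, 15), (14, 0), (14, 3), (14, 4), (14, 7), (14, 8), (14, 11), (14, 12), (14, 15)]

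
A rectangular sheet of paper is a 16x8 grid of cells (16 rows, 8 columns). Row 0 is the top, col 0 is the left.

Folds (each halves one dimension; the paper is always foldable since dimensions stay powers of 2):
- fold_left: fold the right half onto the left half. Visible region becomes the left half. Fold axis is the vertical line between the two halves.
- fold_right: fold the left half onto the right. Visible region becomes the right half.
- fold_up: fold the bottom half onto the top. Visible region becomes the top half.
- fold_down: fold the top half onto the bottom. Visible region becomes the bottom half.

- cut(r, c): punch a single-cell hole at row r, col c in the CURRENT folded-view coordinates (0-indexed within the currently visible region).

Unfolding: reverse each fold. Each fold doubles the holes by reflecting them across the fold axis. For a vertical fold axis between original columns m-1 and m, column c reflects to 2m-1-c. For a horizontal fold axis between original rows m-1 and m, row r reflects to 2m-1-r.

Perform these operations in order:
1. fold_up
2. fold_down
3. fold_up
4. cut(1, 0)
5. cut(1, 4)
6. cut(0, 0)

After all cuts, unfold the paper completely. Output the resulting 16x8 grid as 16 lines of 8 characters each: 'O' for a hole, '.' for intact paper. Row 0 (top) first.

Answer: O.......
O...O...
O...O...
O.......
O.......
O...O...
O...O...
O.......
O.......
O...O...
O...O...
O.......
O.......
O...O...
O...O...
O.......

Derivation:
Op 1 fold_up: fold axis h@8; visible region now rows[0,8) x cols[0,8) = 8x8
Op 2 fold_down: fold axis h@4; visible region now rows[4,8) x cols[0,8) = 4x8
Op 3 fold_up: fold axis h@6; visible region now rows[4,6) x cols[0,8) = 2x8
Op 4 cut(1, 0): punch at orig (5,0); cuts so far [(5, 0)]; region rows[4,6) x cols[0,8) = 2x8
Op 5 cut(1, 4): punch at orig (5,4); cuts so far [(5, 0), (5, 4)]; region rows[4,6) x cols[0,8) = 2x8
Op 6 cut(0, 0): punch at orig (4,0); cuts so far [(4, 0), (5, 0), (5, 4)]; region rows[4,6) x cols[0,8) = 2x8
Unfold 1 (reflect across h@6): 6 holes -> [(4, 0), (5, 0), (5, 4), (6, 0), (6, 4), (7, 0)]
Unfold 2 (reflect across h@4): 12 holes -> [(0, 0), (1, 0), (1, 4), (2, 0), (2, 4), (3, 0), (4, 0), (5, 0), (5, 4), (6, 0), (6, 4), (7, 0)]
Unfold 3 (reflect across h@8): 24 holes -> [(0, 0), (1, 0), (1, 4), (2, 0), (2, 4), (3, 0), (4, 0), (5, 0), (5, 4), (6, 0), (6, 4), (7, 0), (8, 0), (9, 0), (9, 4), (10, 0), (10, 4), (11, 0), (12, 0), (13, 0), (13, 4), (14, 0), (14, 4), (15, 0)]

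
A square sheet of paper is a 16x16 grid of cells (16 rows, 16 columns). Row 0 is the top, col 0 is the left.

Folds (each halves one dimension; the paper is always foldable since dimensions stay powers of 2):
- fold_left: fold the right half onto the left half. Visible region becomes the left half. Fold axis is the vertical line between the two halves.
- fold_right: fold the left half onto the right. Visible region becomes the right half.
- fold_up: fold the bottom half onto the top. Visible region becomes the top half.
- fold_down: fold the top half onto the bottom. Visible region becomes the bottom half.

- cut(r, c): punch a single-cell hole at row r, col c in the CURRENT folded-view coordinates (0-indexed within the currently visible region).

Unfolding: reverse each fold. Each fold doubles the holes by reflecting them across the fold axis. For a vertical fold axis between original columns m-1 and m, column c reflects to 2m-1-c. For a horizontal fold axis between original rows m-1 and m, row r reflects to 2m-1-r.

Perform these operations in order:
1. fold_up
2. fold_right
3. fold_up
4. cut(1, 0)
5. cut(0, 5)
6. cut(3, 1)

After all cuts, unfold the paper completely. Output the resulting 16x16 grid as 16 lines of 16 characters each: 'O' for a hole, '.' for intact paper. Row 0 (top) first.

Op 1 fold_up: fold axis h@8; visible region now rows[0,8) x cols[0,16) = 8x16
Op 2 fold_right: fold axis v@8; visible region now rows[0,8) x cols[8,16) = 8x8
Op 3 fold_up: fold axis h@4; visible region now rows[0,4) x cols[8,16) = 4x8
Op 4 cut(1, 0): punch at orig (1,8); cuts so far [(1, 8)]; region rows[0,4) x cols[8,16) = 4x8
Op 5 cut(0, 5): punch at orig (0,13); cuts so far [(0, 13), (1, 8)]; region rows[0,4) x cols[8,16) = 4x8
Op 6 cut(3, 1): punch at orig (3,9); cuts so far [(0, 13), (1, 8), (3, 9)]; region rows[0,4) x cols[8,16) = 4x8
Unfold 1 (reflect across h@4): 6 holes -> [(0, 13), (1, 8), (3, 9), (4, 9), (6, 8), (7, 13)]
Unfold 2 (reflect across v@8): 12 holes -> [(0, 2), (0, 13), (1, 7), (1, 8), (3, 6), (3, 9), (4, 6), (4, 9), (6, 7), (6, 8), (7, 2), (7, 13)]
Unfold 3 (reflect across h@8): 24 holes -> [(0, 2), (0, 13), (1, 7), (1, 8), (3, 6), (3, 9), (4, 6), (4, 9), (6, 7), (6, 8), (7, 2), (7, 13), (8, 2), (8, 13), (9, 7), (9, 8), (11, 6), (11, 9), (12, 6), (12, 9), (14, 7), (14, 8), (15, 2), (15, 13)]

Answer: ..O..........O..
.......OO.......
................
......O..O......
......O..O......
................
.......OO.......
..O..........O..
..O..........O..
.......OO.......
................
......O..O......
......O..O......
................
.......OO.......
..O..........O..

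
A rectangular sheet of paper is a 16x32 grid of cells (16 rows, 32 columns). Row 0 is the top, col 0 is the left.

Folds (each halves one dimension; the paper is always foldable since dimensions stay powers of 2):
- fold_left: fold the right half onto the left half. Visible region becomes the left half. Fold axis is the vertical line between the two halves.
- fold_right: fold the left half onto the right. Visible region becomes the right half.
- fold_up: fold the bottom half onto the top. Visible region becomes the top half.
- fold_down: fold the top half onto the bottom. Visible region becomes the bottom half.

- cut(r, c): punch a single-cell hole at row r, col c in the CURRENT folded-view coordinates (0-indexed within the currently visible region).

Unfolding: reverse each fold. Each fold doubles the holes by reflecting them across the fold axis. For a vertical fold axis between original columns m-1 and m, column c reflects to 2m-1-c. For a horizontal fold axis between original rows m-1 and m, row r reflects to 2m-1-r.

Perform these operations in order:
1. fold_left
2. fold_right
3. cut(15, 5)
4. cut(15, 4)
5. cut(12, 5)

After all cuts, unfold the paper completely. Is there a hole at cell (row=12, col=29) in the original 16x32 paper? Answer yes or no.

Op 1 fold_left: fold axis v@16; visible region now rows[0,16) x cols[0,16) = 16x16
Op 2 fold_right: fold axis v@8; visible region now rows[0,16) x cols[8,16) = 16x8
Op 3 cut(15, 5): punch at orig (15,13); cuts so far [(15, 13)]; region rows[0,16) x cols[8,16) = 16x8
Op 4 cut(15, 4): punch at orig (15,12); cuts so far [(15, 12), (15, 13)]; region rows[0,16) x cols[8,16) = 16x8
Op 5 cut(12, 5): punch at orig (12,13); cuts so far [(12, 13), (15, 12), (15, 13)]; region rows[0,16) x cols[8,16) = 16x8
Unfold 1 (reflect across v@8): 6 holes -> [(12, 2), (12, 13), (15, 2), (15, 3), (15, 12), (15, 13)]
Unfold 2 (reflect across v@16): 12 holes -> [(12, 2), (12, 13), (12, 18), (12, 29), (15, 2), (15, 3), (15, 12), (15, 13), (15, 18), (15, 19), (15, 28), (15, 29)]
Holes: [(12, 2), (12, 13), (12, 18), (12, 29), (15, 2), (15, 3), (15, 12), (15, 13), (15, 18), (15, 19), (15, 28), (15, 29)]

Answer: yes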